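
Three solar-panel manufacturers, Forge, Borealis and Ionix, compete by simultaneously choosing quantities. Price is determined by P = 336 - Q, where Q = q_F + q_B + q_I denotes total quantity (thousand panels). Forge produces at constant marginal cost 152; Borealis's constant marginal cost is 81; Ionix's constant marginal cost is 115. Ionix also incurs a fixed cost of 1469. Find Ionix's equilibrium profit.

Forge's profit: π_F = (336 - Q)q_F - (152q_F). Setting ∂π_F/∂q_F = 0: 184 - 2q_F - (q_B + q_I) = 0.
Borealis's first-order condition: 255 - 2q_B - (q_F + q_I) = 0.
Ionix's first-order condition: 221 - 2q_I - (q_F + q_B) = 0.
Adding the 3 conditions: 660 − 2Q − 2Q = 0, i.e. Q = 165.
Back-substituting: q_F = (184 − 165) = 19, q_B = (255 − 165) = 90, q_I = (221 − 165) = 56.
Price P = 336 - 165 = 171.
Ionix's profit: (171 - 115)·56 - 1469 = 1667.

1667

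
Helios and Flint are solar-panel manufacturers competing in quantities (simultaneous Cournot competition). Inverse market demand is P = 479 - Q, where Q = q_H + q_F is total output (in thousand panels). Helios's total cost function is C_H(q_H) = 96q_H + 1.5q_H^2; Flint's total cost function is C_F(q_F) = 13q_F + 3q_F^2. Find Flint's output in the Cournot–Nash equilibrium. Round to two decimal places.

Helios's profit: π_H = (479 - Q)q_H - (96q_H + (3/2)q_H²). Setting ∂π_H/∂q_H = 0: 383 - 5q_H - (q_F) = 0.
Flint's profit: π_F = (479 - Q)q_F - (13q_F + 3q_F²). Setting ∂π_F/∂q_F = 0: 466 - 8q_F - (q_H) = 0.
Rearranging gives the reaction functions q_H = (383 - q_F)/5 and q_F = (466 - q_H)/8.
Solving the pair: q_H = 866/13, q_F = 649/13.

49.92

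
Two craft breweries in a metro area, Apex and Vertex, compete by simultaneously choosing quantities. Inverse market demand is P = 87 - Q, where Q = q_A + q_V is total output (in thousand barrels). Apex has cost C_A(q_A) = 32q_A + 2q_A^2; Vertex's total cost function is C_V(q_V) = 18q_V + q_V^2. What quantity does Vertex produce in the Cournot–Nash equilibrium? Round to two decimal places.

15.61

Apex's profit: π_A = (87 - Q)q_A - (32q_A + 2q_A²). Setting ∂π_A/∂q_A = 0: 55 - 6q_A - (q_V) = 0.
Vertex's first-order condition: 69 - 4q_V - (q_A) = 0.
So q_A = (55 - q_V)/6 and q_V = (69 - q_A)/4.
Substituting one into the other gives q_A = 151/23 and q_V = 359/23.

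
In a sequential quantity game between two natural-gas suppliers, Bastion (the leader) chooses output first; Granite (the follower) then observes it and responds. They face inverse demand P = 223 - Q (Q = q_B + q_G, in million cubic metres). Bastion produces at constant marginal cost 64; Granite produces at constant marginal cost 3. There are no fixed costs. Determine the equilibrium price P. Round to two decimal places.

88.50

Solve by backward induction. Given q_B, the follower Granite maximises π_G = (223 - q_B - q_G)q_G - 3q_G.
∂π_G/∂q_G = 220 - q_B - 2q_G = 0 gives the reaction function q_G = (220 - q_B)/2.
Bastion substitutes q_G(q_B) into its own profit: π_B = q_B(223 - q_B - (220 - q_B)/2) - 64q_B = (113 - (1/2)q_B)q_B - 64q_B.
Maximising: ∂π_B/∂q_B = 49 - q_B = 0, giving q_B = 49.
Then q_G = (220 - 49)/2 = 171/2.
Total output Q = 269/2, so price P = 223 - 269/2 = 177/2.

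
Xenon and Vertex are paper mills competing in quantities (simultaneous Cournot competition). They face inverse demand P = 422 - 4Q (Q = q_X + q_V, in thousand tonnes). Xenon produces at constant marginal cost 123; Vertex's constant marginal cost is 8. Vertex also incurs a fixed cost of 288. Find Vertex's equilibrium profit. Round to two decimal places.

Xenon's profit: π_X = (422 - 4Q)q_X - (123q_X). Setting ∂π_X/∂q_X = 0: 299 - 8q_X - 4(q_V) = 0.
Vertex's profit: π_V = (422 - 4Q)q_V - (8q_V). Setting ∂π_V/∂q_V = 0: 414 - 8q_V - 4(q_X) = 0.
Rearranging gives the reaction functions q_X = (299 - 4q_V)/8 and q_V = (414 - 4q_X)/8.
Substituting one into the other gives q_X = 46/3 and q_V = 529/12.
Price P = 422 - 4·(713/12) = 553/3.
Vertex's profit: (553/3 - 8)·(529/12) - 288 = 7485.3611.

7485.36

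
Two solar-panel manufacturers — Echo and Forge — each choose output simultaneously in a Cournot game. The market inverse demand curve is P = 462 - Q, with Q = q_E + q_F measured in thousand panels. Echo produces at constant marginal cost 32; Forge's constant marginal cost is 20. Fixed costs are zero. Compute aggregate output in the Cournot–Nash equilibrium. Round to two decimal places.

Echo's profit: π_E = (462 - Q)q_E - (32q_E). Setting ∂π_E/∂q_E = 0: 430 - 2q_E - (q_F) = 0.
Forge's first-order condition: 442 - 2q_F - (q_E) = 0.
Best responses: q_E = (430 - q_F)/2, q_F = (442 - q_E)/2.
Substituting one into the other gives q_E = 418/3 and q_F = 454/3.
Total output Q = 418/3 + 454/3 = 872/3.

290.67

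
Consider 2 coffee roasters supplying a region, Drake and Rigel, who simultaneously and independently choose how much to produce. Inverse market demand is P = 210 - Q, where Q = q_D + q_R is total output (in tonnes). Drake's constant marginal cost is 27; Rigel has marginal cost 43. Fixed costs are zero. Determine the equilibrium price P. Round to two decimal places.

Drake's profit: π_D = (210 - Q)q_D - (27q_D). Setting ∂π_D/∂q_D = 0: 183 - 2q_D - (q_R) = 0.
Rigel's profit: π_R = (210 - Q)q_R - (43q_R). Setting ∂π_R/∂q_R = 0: 167 - 2q_R - (q_D) = 0.
So q_D = (183 - q_R)/2 and q_R = (167 - q_D)/2.
Solving the pair: q_D = 199/3, q_R = 151/3.
Total output Q = 350/3, so price P = 210 - 350/3 = 280/3.

93.33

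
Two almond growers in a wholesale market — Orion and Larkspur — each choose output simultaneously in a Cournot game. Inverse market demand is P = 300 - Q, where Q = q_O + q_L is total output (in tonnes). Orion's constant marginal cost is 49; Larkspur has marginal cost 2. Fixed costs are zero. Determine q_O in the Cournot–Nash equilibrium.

Orion's profit: π_O = (300 - Q)q_O - (49q_O). Setting ∂π_O/∂q_O = 0: 251 - 2q_O - (q_L) = 0.
Larkspur's first-order condition: 298 - 2q_L - (q_O) = 0.
Rearranging gives the reaction functions q_O = (251 - q_L)/2 and q_L = (298 - q_O)/2.
Substituting one into the other gives q_O = 68 and q_L = 115.

68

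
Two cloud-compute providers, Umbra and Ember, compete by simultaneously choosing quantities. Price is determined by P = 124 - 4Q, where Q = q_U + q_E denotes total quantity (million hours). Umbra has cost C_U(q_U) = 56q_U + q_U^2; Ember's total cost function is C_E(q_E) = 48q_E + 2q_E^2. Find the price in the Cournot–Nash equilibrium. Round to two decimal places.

Umbra's profit: π_U = (124 - 4Q)q_U - (56q_U + q_U²). Setting ∂π_U/∂q_U = 0: 68 - 10q_U - 4(q_E) = 0.
Ember's profit: π_E = (124 - 4Q)q_E - (48q_E + 2q_E²). Setting ∂π_E/∂q_E = 0: 76 - 12q_E - 4(q_U) = 0.
So q_U = (68 - 4q_E)/10 and q_E = (76 - 4q_U)/12.
Solving the pair: q_U = 64/13, q_E = 61/13.
Total output Q = 125/13, so price P = 124 - 4·(125/13) = 1112/13.

85.54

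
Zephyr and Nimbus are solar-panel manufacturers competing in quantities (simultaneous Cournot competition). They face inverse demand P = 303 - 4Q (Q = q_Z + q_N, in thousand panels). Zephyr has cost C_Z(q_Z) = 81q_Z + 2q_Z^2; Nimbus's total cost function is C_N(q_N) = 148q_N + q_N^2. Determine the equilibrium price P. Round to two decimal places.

Zephyr's profit: π_Z = (303 - 4Q)q_Z - (81q_Z + 2q_Z²). Setting ∂π_Z/∂q_Z = 0: 222 - 12q_Z - 4(q_N) = 0.
Nimbus's first-order condition: 155 - 10q_N - 4(q_Z) = 0.
Rearranging gives the reaction functions q_Z = (222 - 4q_N)/12 and q_N = (155 - 4q_Z)/10.
Solving the pair: q_Z = 200/13, q_N = 243/26.
Total output Q = 643/26, so price P = 303 - 4·(643/26) = 204.0769.

204.08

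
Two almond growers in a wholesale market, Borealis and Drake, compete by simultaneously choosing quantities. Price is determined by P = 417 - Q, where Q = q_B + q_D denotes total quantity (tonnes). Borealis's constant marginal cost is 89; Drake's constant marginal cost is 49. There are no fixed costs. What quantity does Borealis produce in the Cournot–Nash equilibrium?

96

Borealis's profit: π_B = (417 - Q)q_B - (89q_B). Setting ∂π_B/∂q_B = 0: 328 - 2q_B - (q_D) = 0.
Drake's profit: π_D = (417 - Q)q_D - (49q_D). Setting ∂π_D/∂q_D = 0: 368 - 2q_D - (q_B) = 0.
Rearranging gives the reaction functions q_B = (328 - q_D)/2 and q_D = (368 - q_B)/2.
Solving the pair: q_B = 96, q_D = 136.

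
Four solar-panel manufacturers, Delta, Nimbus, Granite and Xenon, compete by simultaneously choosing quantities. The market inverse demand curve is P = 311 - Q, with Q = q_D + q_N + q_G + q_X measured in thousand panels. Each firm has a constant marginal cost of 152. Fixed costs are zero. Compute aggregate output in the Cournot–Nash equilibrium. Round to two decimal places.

127.20

A representative firm's profit is π_i = q_i(311 - Q) - 152q_i.
First-order condition (treating rivals' output as given): 159 - 2q_i - Σ_{j≠i} q_j = 0.
By symmetry each firm produces the same amount; substituting Σ_{j≠i} q_j = 3q_i yields q_i = 159/5.
Total output Q = 159/5 + 159/5 + 159/5 + 159/5 = 636/5.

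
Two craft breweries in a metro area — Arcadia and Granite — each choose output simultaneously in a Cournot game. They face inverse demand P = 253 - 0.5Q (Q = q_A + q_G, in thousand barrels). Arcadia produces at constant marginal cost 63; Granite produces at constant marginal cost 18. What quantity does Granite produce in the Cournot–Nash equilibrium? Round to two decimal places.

186.67

Arcadia's profit: π_A = (253 - 0.5Q)q_A - (63q_A). Setting ∂π_A/∂q_A = 0: 190 - q_A - (1/2)(q_G) = 0.
Granite's profit: π_G = (253 - 0.5Q)q_G - (18q_G). Setting ∂π_G/∂q_G = 0: 235 - q_G - (1/2)(q_A) = 0.
Best responses: q_A = (190 - (1/2)q_G), q_G = (235 - (1/2)q_A).
Substituting one into the other gives q_A = 290/3 and q_G = 560/3.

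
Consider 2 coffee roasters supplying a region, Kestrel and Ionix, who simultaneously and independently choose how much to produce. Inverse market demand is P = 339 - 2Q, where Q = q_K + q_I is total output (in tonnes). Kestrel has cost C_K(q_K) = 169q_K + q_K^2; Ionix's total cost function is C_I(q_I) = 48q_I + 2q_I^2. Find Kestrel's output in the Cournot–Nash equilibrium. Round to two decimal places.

Kestrel's profit: π_K = (339 - 2Q)q_K - (169q_K + q_K²). Setting ∂π_K/∂q_K = 0: 170 - 6q_K - 2(q_I) = 0.
Ionix's profit: π_I = (339 - 2Q)q_I - (48q_I + 2q_I²). Setting ∂π_I/∂q_I = 0: 291 - 8q_I - 2(q_K) = 0.
So q_K = (170 - 2q_I)/6 and q_I = (291 - 2q_K)/8.
Substituting one into the other gives q_K = 389/22 and q_I = 703/22.

17.68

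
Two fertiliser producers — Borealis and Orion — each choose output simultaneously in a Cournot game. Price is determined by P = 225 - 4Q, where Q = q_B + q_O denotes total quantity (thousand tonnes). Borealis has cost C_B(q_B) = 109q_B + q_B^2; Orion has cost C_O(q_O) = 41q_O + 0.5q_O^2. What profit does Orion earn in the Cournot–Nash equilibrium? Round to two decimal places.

Borealis's profit: π_B = (225 - 4Q)q_B - (109q_B + q_B²). Setting ∂π_B/∂q_B = 0: 116 - 10q_B - 4(q_O) = 0.
Orion's first-order condition: 184 - 9q_O - 4(q_B) = 0.
So q_B = (116 - 4q_O)/10 and q_O = (184 - 4q_B)/9.
Substituting one into the other gives q_B = 154/37 and q_O = 688/37.
Price P = 225 - 4·(842/37) = 133.9730.
Orion's profit: 133.9730·(688/37) - 41·(688/37) - (1/2)(688/37)² = 1555.9153.

1555.92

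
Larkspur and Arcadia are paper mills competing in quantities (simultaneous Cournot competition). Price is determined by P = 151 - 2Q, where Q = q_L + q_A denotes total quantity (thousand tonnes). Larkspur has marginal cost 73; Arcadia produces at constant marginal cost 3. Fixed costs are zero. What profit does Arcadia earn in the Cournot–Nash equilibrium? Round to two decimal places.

2640.22

Larkspur's profit: π_L = (151 - 2Q)q_L - (73q_L). Setting ∂π_L/∂q_L = 0: 78 - 4q_L - 2(q_A) = 0.
Arcadia's first-order condition: 148 - 4q_A - 2(q_L) = 0.
So q_L = (78 - 2q_A)/4 and q_A = (148 - 2q_L)/4.
Substituting one into the other gives q_L = 4/3 and q_A = 109/3.
Price P = 151 - 2·(113/3) = 227/3.
Arcadia's profit: (227/3 - 3)·(109/3) = 2640.2222.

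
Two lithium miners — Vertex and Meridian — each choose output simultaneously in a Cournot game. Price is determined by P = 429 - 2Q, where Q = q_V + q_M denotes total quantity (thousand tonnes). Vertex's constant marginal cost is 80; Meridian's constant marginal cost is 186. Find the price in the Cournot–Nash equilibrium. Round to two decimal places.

231.67

Vertex's profit: π_V = (429 - 2Q)q_V - (80q_V). Setting ∂π_V/∂q_V = 0: 349 - 4q_V - 2(q_M) = 0.
Meridian's profit: π_M = (429 - 2Q)q_M - (186q_M). Setting ∂π_M/∂q_M = 0: 243 - 4q_M - 2(q_V) = 0.
Best responses: q_V = (349 - 2q_M)/4, q_M = (243 - 2q_V)/4.
Solving the pair: q_V = 455/6, q_M = 137/6.
Total output Q = 296/3, so price P = 429 - 2·(296/3) = 695/3.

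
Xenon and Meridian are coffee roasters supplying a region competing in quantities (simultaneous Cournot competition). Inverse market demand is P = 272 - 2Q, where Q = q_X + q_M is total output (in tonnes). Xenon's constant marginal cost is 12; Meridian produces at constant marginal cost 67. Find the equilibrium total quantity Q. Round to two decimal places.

77.50

Xenon's profit: π_X = (272 - 2Q)q_X - (12q_X). Setting ∂π_X/∂q_X = 0: 260 - 4q_X - 2(q_M) = 0.
Meridian's profit: π_M = (272 - 2Q)q_M - (67q_M). Setting ∂π_M/∂q_M = 0: 205 - 4q_M - 2(q_X) = 0.
So q_X = (260 - 2q_M)/4 and q_M = (205 - 2q_X)/4.
Substituting one into the other gives q_X = 105/2 and q_M = 25.
Total output Q = 105/2 + 25 = 155/2.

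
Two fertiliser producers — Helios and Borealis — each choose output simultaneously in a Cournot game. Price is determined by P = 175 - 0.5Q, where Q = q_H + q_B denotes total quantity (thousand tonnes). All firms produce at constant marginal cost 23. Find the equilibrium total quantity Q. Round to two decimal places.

Each firm earns π_i = (175 - 0.5Q)q_i - 23q_i.
Setting ∂π_i/∂q_i = 0 with rivals' quantities fixed: 152 - q_i - (1/2)q_j = 0.
With identical firms every q_j equals q_i, so q_j = q_i and 152 = (3/2)q_i, giving q_i = 304/3.
Total output Q = 304/3 + 304/3 = 608/3.

202.67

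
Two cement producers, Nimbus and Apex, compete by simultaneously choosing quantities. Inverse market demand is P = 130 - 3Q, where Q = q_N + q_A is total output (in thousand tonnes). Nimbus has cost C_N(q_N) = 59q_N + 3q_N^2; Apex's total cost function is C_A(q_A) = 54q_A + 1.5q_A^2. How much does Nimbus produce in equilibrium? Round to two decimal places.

Nimbus's profit: π_N = (130 - 3Q)q_N - (59q_N + 3q_N²). Setting ∂π_N/∂q_N = 0: 71 - 12q_N - 3(q_A) = 0.
Apex's profit: π_A = (130 - 3Q)q_A - (54q_A + (3/2)q_A²). Setting ∂π_A/∂q_A = 0: 76 - 9q_A - 3(q_N) = 0.
So q_N = (71 - 3q_A)/12 and q_A = (76 - 3q_N)/9.
Substituting one into the other gives q_N = 137/33 and q_A = 233/33.

4.15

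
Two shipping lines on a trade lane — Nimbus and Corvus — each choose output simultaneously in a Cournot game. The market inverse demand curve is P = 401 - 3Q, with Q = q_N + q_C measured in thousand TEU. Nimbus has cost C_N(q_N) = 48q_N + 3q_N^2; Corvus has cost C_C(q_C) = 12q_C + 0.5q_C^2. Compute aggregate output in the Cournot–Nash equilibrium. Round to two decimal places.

65.51

Nimbus's profit: π_N = (401 - 3Q)q_N - (48q_N + 3q_N²). Setting ∂π_N/∂q_N = 0: 353 - 12q_N - 3(q_C) = 0.
Corvus's profit: π_C = (401 - 3Q)q_C - (12q_C + (1/2)q_C²). Setting ∂π_C/∂q_C = 0: 389 - 7q_C - 3(q_N) = 0.
So q_N = (353 - 3q_C)/12 and q_C = (389 - 3q_N)/7.
Substituting one into the other gives q_N = 1304/75 and q_C = 1203/25.
Total output Q = 1304/75 + 1203/25 = 65.5067.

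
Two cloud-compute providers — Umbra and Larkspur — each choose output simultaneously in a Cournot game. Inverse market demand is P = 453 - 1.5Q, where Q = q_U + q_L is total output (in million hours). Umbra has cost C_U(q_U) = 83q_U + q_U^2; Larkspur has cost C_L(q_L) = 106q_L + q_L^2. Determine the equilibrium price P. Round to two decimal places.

Umbra's profit: π_U = (453 - 1.5Q)q_U - (83q_U + q_U²). Setting ∂π_U/∂q_U = 0: 370 - 5q_U - (3/2)(q_L) = 0.
Larkspur's first-order condition: 347 - 5q_L - (3/2)(q_U) = 0.
Best responses: q_U = (370 - (3/2)q_L)/5, q_L = (347 - (3/2)q_U)/5.
Substituting one into the other gives q_U = 58.4396 and q_L = 51.8681.
Total output Q = 1434/13, so price P = 453 - (3/2)·(1434/13) = 287.5385.

287.54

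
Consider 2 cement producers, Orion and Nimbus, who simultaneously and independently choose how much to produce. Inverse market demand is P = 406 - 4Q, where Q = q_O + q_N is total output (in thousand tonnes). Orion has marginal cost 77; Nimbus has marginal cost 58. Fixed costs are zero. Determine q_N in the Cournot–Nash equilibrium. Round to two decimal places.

Orion's profit: π_O = (406 - 4Q)q_O - (77q_O). Setting ∂π_O/∂q_O = 0: 329 - 8q_O - 4(q_N) = 0.
Nimbus's first-order condition: 348 - 8q_N - 4(q_O) = 0.
Rearranging gives the reaction functions q_O = (329 - 4q_N)/8 and q_N = (348 - 4q_O)/8.
Substituting one into the other gives q_O = 155/6 and q_N = 367/12.

30.58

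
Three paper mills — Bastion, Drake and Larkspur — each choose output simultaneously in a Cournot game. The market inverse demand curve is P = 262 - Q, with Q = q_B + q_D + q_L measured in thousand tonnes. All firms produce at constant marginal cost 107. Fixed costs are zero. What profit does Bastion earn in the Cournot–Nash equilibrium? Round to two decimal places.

Each firm earns π_i = (262 - Q)q_i - 107q_i.
First-order condition (treating rivals' output as given): 155 - 2q_i - Σ_{j≠i} q_j = 0.
By symmetry each firm produces the same amount; substituting Σ_{j≠i} q_j = 2q_i yields q_i = 155/4.
Price P = 262 - 465/4 = 583/4.
Bastion's profit: (583/4 - 107)·(155/4) = 1501.5625.

1501.56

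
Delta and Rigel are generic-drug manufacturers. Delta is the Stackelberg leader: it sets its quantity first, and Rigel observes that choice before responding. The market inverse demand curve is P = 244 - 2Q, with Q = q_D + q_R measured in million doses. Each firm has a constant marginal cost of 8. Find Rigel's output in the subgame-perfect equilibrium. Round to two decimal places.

29.50

Solve by backward induction. Given q_D, the follower Rigel maximises π_R = (244 - 2q_D - 2q_R)q_R - 8q_R.
∂π_R/∂q_R = 236 - 2q_D - 4q_R = 0 gives the reaction function q_R = (236 - 2q_D)/4.
Delta substitutes q_R(q_D) into its own profit: π_D = q_D(244 - 2q_D - (236 - 2q_D)/2) - 8q_D = (126 - q_D)q_D - 8q_D.
Maximising: ∂π_D/∂q_D = 118 - 2q_D = 0, giving q_D = 59.
Then q_R = (236 - 2·59)/4 = 59/2.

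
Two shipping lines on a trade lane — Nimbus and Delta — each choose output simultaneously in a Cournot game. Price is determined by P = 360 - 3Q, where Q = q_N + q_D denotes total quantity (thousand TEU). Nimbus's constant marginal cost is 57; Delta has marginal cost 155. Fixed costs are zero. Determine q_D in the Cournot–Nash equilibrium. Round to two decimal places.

Nimbus's profit: π_N = (360 - 3Q)q_N - (57q_N). Setting ∂π_N/∂q_N = 0: 303 - 6q_N - 3(q_D) = 0.
Delta's first-order condition: 205 - 6q_D - 3(q_N) = 0.
Best responses: q_N = (303 - 3q_D)/6, q_D = (205 - 3q_N)/6.
Substituting one into the other gives q_N = 401/9 and q_D = 107/9.

11.89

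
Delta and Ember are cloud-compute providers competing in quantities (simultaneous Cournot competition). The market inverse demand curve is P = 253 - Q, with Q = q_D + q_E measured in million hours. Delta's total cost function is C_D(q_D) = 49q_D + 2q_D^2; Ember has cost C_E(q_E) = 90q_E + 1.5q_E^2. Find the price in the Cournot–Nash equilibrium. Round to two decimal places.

196.76

Delta's profit: π_D = (253 - Q)q_D - (49q_D + 2q_D²). Setting ∂π_D/∂q_D = 0: 204 - 6q_D - (q_E) = 0.
Ember's profit: π_E = (253 - Q)q_E - (90q_E + (3/2)q_E²). Setting ∂π_E/∂q_E = 0: 163 - 5q_E - (q_D) = 0.
Rearranging gives the reaction functions q_D = (204 - q_E)/6 and q_E = (163 - q_D)/5.
Substituting one into the other gives q_D = 857/29 and q_E = 774/29.
Total output Q = 1631/29, so price P = 253 - 1631/29 = 196.7586.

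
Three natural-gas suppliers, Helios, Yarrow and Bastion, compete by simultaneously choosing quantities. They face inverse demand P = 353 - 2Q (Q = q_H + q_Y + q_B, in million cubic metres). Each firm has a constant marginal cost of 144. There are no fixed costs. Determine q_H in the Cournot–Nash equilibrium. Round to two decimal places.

26.13

Each firm earns π_i = (353 - 2Q)q_i - 144q_i.
First-order condition (treating rivals' output as given): 209 - 4q_i - 2·Σ_{j≠i} q_j = 0.
By symmetry each firm produces the same amount; substituting Σ_{j≠i} q_j = 2q_i yields q_i = 209/8.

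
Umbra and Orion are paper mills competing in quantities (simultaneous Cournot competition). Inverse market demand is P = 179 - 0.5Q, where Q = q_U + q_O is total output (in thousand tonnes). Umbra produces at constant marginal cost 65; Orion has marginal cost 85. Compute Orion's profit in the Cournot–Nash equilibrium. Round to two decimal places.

1216.89

Umbra's profit: π_U = (179 - 0.5Q)q_U - (65q_U). Setting ∂π_U/∂q_U = 0: 114 - q_U - (1/2)(q_O) = 0.
Orion's first-order condition: 94 - q_O - (1/2)(q_U) = 0.
So q_U = (114 - (1/2)q_O) and q_O = (94 - (1/2)q_U).
Substituting one into the other gives q_U = 268/3 and q_O = 148/3.
Price P = 179 - (1/2)·(416/3) = 329/3.
Orion's profit: (329/3 - 85)·(148/3) = 1216.8889.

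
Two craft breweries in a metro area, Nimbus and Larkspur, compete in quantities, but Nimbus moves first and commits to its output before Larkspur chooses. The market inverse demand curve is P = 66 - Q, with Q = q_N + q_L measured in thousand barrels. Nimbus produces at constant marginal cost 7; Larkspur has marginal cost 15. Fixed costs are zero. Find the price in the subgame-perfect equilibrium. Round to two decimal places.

Solve by backward induction. Given q_N, the follower Larkspur maximises π_L = (66 - q_N - q_L)q_L - 15q_L.
Setting the follower's marginal profit to zero, 51 - q_N - 2q_L = 0, i.e. q_L = (51 - q_N)/2.
Nimbus substitutes q_L(q_N) into its own profit: π_N = q_N(66 - q_N - (51 - q_N)/2) - 7q_N = (81/2 - (1/2)q_N)q_N - 7q_N.
The leader's first-order condition 67/2 - q_N = 0 yields q_N = 67/2.
Then q_L = (51 - 67/2)/2 = 35/4.
Total output Q = 169/4, so price P = 66 - 169/4 = 95/4.

23.75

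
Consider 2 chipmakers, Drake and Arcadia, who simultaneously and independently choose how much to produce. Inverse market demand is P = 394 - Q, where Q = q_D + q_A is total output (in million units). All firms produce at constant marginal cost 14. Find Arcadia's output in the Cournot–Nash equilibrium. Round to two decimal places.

126.67

A representative firm's profit is π_i = q_i(394 - Q) - 14q_i.
First-order condition (treating rivals' output as given): 380 - 2q_i - q_j = 0.
With identical firms every q_j equals q_i, so q_j = q_i and 380 = 3q_i, giving q_i = 380/3.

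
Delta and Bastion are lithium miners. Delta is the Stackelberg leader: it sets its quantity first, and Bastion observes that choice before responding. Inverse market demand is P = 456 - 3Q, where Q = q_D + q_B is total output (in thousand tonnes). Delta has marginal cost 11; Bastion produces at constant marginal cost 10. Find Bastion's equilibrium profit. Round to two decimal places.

The follower Bastion best-responds to any q_D: π_B = (456 - 3Q)q_B - 10q_B.
∂π_B/∂q_B = 446 - 3q_D - 6q_B = 0 gives the reaction function q_B = (446 - 3q_D)/6.
Delta substitutes q_B(q_D) into its own profit: π_D = q_D(456 - 3q_D - (446 - 3q_D)/2) - 11q_D = (233 - (3/2)q_D)q_D - 11q_D.
Maximising: ∂π_D/∂q_D = 222 - 3q_D = 0, giving q_D = 74.
Then q_B = (446 - 3·74)/6 = 112/3.
Price P = 456 - 3·(334/3) = 122.
Bastion's profit: (122 - 10)·(112/3) = 4181.3333.

4181.33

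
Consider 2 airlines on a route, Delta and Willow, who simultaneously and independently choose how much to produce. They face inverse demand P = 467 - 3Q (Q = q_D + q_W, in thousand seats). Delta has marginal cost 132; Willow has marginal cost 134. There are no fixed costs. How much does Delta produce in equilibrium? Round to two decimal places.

37.44

Delta's profit: π_D = (467 - 3Q)q_D - (132q_D). Setting ∂π_D/∂q_D = 0: 335 - 6q_D - 3(q_W) = 0.
Willow's profit: π_W = (467 - 3Q)q_W - (134q_W). Setting ∂π_W/∂q_W = 0: 333 - 6q_W - 3(q_D) = 0.
So q_D = (335 - 3q_W)/6 and q_W = (333 - 3q_D)/6.
Substituting one into the other gives q_D = 337/9 and q_W = 331/9.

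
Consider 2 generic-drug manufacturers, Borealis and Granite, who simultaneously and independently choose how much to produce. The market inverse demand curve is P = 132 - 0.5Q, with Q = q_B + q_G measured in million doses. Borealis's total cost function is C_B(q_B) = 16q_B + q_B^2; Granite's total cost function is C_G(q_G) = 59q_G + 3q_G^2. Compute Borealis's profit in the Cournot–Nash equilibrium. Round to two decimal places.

Borealis's profit: π_B = (132 - 0.5Q)q_B - (16q_B + q_B²). Setting ∂π_B/∂q_B = 0: 116 - 3q_B - (1/2)(q_G) = 0.
Granite's first-order condition: 73 - 7q_G - (1/2)(q_B) = 0.
Best responses: q_B = (116 - (1/2)q_G)/3, q_G = (73 - (1/2)q_B)/7.
Substituting one into the other gives q_B = 37.3735 and q_G = 644/83.
Price P = 132 - (1/2)·45.1325 = 109.4337.
Borealis's profit: 109.4337·37.3735 - 16·37.3735 - 37.3735² = 2095.1671.

2095.17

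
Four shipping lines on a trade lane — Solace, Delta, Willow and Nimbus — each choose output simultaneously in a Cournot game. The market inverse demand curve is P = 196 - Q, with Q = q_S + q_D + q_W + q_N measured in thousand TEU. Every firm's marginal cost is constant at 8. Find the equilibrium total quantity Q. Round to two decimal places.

A representative firm's profit is π_i = q_i(196 - Q) - 8q_i.
First-order condition (treating rivals' output as given): 188 - 2q_i - Σ_{j≠i} q_j = 0.
With identical firms every q_j equals q_i, so Σ_{j≠i} q_j = 3q_i and 188 = 5q_i, giving q_i = 188/5.
Total output Q = 188/5 + 188/5 + 188/5 + 188/5 = 752/5.

150.40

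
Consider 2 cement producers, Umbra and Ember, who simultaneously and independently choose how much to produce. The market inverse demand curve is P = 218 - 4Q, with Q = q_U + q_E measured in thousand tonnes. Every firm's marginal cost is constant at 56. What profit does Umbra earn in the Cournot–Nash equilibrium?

Each firm earns π_i = (218 - 4Q)q_i - 56q_i.
Setting ∂π_i/∂q_i = 0 with rivals' quantities fixed: 162 - 8q_i - 4q_j = 0.
By symmetry each firm produces the same amount; substituting q_j = q_i yields q_i = 162/12 = 27/2.
Price P = 218 - 4·27 = 110.
Umbra's profit: (110 - 56)·(27/2) = 729.

729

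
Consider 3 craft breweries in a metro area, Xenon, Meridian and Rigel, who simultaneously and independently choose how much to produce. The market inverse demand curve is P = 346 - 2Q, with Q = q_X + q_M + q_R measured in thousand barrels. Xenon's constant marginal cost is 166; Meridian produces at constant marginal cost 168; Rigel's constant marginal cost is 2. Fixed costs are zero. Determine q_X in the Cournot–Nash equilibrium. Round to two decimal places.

Xenon's profit: π_X = (346 - 2Q)q_X - (166q_X). Setting ∂π_X/∂q_X = 0: 180 - 4q_X - 2(q_M + q_R) = 0.
Meridian's profit: π_M = (346 - 2Q)q_M - (168q_M). Setting ∂π_M/∂q_M = 0: 178 - 4q_M - 2(q_X + q_R) = 0.
Rigel's first-order condition: 344 - 4q_R - 2(q_X + q_M) = 0.
Summing all 3 equations gives 702 − 8Q = 0, hence Q = 351/4.
Back-substituting: q_X = (180 − 351/2)/2 = 9/4, q_M = (178 − 351/2)/2 = 5/4, q_R = (344 − 351/2)/2 = 337/4.

2.25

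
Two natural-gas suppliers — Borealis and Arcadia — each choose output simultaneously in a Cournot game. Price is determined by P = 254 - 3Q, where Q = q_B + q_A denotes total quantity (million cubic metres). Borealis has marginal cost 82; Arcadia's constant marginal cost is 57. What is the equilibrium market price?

Borealis's profit: π_B = (254 - 3Q)q_B - (82q_B). Setting ∂π_B/∂q_B = 0: 172 - 6q_B - 3(q_A) = 0.
Arcadia's first-order condition: 197 - 6q_A - 3(q_B) = 0.
So q_B = (172 - 3q_A)/6 and q_A = (197 - 3q_B)/6.
Substituting one into the other gives q_B = 49/3 and q_A = 74/3.
Total output Q = 41, so price P = 254 - 3·41 = 131.

131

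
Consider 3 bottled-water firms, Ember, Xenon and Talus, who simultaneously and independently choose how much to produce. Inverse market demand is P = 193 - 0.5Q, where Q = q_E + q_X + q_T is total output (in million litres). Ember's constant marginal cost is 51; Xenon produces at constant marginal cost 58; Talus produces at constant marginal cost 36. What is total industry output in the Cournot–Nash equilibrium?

217

Ember's profit: π_E = (193 - 0.5Q)q_E - (51q_E). Setting ∂π_E/∂q_E = 0: 142 - q_E - (1/2)(q_X + q_T) = 0.
Xenon's profit: π_X = (193 - 0.5Q)q_X - (58q_X). Setting ∂π_X/∂q_X = 0: 135 - q_X - (1/2)(q_E + q_T) = 0.
Talus's first-order condition: 157 - q_T - (1/2)(q_E + q_X) = 0.
Adding the 3 first-order conditions: 434 − 2Q = 0, so Q = 217.
Back-substituting: q_E = (142 − 217/2)/(1/2) = 67, q_X = (135 − 217/2)/(1/2) = 53, q_T = (157 − 217/2)/(1/2) = 97.
Total output Q = 67 + 53 + 97 = 217.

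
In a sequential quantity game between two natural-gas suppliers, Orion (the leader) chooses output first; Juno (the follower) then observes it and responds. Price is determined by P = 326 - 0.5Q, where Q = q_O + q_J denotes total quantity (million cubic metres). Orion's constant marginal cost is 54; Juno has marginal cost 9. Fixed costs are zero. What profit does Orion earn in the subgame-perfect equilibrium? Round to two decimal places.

The follower Juno best-responds to any q_O: π_J = (326 - 0.5Q)q_J - 9q_J.
∂π_J/∂q_J = 317 - (1/2)q_O - q_J = 0 gives the reaction function q_J = (317 - (1/2)q_O).
The leader anticipates this reaction. Substituting into P = 326 - 0.5Q gives P = 335/2 - (1/4)q_O, so π_O = (335/2 - (1/4)q_O)q_O - 54q_O.
The leader's first-order condition 227/2 - (1/2)q_O = 0 yields q_O = 227.
Then q_J = (317 - (1/2)·227) = 407/2.
Price P = 326 - (1/2)·(861/2) = 443/4.
Orion's profit: (443/4 - 54)·227 = 12882.2500.

12882.25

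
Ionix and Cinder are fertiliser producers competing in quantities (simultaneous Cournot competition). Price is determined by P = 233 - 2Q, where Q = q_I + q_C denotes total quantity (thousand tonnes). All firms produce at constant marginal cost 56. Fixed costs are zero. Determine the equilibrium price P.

A representative firm's profit is π_i = q_i(233 - 2Q) - 56q_i.
First-order condition (treating rivals' output as given): 177 - 4q_i - 2q_j = 0.
With identical firms every q_j equals q_i, so q_j = q_i and 177 = 6q_i, giving q_i = 59/2.
Total output Q = 59, so price P = 233 - 2·59 = 115.

115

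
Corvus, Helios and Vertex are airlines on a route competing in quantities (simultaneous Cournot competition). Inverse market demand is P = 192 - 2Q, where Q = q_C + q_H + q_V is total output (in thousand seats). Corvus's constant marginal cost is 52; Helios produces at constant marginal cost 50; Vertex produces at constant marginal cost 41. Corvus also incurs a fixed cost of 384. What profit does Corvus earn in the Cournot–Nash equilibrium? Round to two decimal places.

120.03

Corvus's profit: π_C = (192 - 2Q)q_C - (52q_C). Setting ∂π_C/∂q_C = 0: 140 - 4q_C - 2(q_H + q_V) = 0.
Helios's first-order condition: 142 - 4q_H - 2(q_C + q_V) = 0.
Vertex's profit: π_V = (192 - 2Q)q_V - (41q_V). Setting ∂π_V/∂q_V = 0: 151 - 4q_V - 2(q_C + q_H) = 0.
Adding the 3 conditions: 433 − 4Q − 4Q = 0, i.e. Q = 433/8.
Back-substituting: q_C = (140 − 433/4)/2 = 127/8, q_H = (142 − 433/4)/2 = 135/8, q_V = (151 − 433/4)/2 = 171/8.
Price P = 192 - 2·(433/8) = 335/4.
Corvus's profit: (335/4 - 52)·(127/8) - 384 = 120.0313.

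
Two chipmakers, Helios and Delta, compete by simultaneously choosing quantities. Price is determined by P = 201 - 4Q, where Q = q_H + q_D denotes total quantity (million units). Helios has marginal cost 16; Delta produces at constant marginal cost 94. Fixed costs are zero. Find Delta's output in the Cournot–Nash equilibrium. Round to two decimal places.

2.42

Helios's profit: π_H = (201 - 4Q)q_H - (16q_H). Setting ∂π_H/∂q_H = 0: 185 - 8q_H - 4(q_D) = 0.
Delta's first-order condition: 107 - 8q_D - 4(q_H) = 0.
Best responses: q_H = (185 - 4q_D)/8, q_D = (107 - 4q_H)/8.
Solving the pair: q_H = 263/12, q_D = 29/12.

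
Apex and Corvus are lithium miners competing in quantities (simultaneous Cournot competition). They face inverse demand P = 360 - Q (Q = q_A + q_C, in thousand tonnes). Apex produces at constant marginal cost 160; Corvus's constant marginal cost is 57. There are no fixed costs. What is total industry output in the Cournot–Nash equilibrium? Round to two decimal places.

Apex's profit: π_A = (360 - Q)q_A - (160q_A). Setting ∂π_A/∂q_A = 0: 200 - 2q_A - (q_C) = 0.
Corvus's profit: π_C = (360 - Q)q_C - (57q_C). Setting ∂π_C/∂q_C = 0: 303 - 2q_C - (q_A) = 0.
Best responses: q_A = (200 - q_C)/2, q_C = (303 - q_A)/2.
Substituting one into the other gives q_A = 97/3 and q_C = 406/3.
Total output Q = 97/3 + 406/3 = 503/3.

167.67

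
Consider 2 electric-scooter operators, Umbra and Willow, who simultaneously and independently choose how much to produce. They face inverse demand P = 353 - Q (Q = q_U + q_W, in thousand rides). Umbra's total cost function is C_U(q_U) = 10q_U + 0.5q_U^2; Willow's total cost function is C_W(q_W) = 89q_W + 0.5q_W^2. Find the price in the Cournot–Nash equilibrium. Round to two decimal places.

Umbra's profit: π_U = (353 - Q)q_U - (10q_U + (1/2)q_U²). Setting ∂π_U/∂q_U = 0: 343 - 3q_U - (q_W) = 0.
Willow's first-order condition: 264 - 3q_W - (q_U) = 0.
Best responses: q_U = (343 - q_W)/3, q_W = (264 - q_U)/3.
Solving the pair: q_U = 765/8, q_W = 449/8.
Total output Q = 607/4, so price P = 353 - 607/4 = 805/4.

201.25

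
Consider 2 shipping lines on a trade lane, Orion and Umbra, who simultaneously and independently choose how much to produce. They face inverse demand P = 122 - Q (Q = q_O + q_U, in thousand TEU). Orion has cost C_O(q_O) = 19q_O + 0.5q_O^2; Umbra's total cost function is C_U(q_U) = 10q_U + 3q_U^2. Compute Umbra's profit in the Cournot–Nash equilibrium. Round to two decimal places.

Orion's profit: π_O = (122 - Q)q_O - (19q_O + (1/2)q_O²). Setting ∂π_O/∂q_O = 0: 103 - 3q_O - (q_U) = 0.
Umbra's profit: π_U = (122 - Q)q_U - (10q_U + 3q_U²). Setting ∂π_U/∂q_U = 0: 112 - 8q_U - (q_O) = 0.
So q_O = (103 - q_U)/3 and q_U = (112 - q_O)/8.
Solving the pair: q_O = 712/23, q_U = 233/23.
Price P = 122 - 945/23 = 1861/23.
Umbra's profit: (1861/23)·(233/23) - 10·(233/23) - 3(233/23)² = 410.5028.

410.50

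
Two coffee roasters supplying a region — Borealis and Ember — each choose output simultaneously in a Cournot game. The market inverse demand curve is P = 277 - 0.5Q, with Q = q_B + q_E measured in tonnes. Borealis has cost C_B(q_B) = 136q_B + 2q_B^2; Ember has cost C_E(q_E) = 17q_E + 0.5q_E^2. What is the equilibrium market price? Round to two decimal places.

Borealis's profit: π_B = (277 - 0.5Q)q_B - (136q_B + 2q_B²). Setting ∂π_B/∂q_B = 0: 141 - 5q_B - (1/2)(q_E) = 0.
Ember's first-order condition: 260 - 2q_E - (1/2)(q_B) = 0.
Best responses: q_B = (141 - (1/2)q_E)/5, q_E = (260 - (1/2)q_B)/2.
Substituting one into the other gives q_B = 608/39 and q_E = 126.1026.
Total output Q = 1842/13, so price P = 277 - (1/2)·(1842/13) = 206.1538.

206.15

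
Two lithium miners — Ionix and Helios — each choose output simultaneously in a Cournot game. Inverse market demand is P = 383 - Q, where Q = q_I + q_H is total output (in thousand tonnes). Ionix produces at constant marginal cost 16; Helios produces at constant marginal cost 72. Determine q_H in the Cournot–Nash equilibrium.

85

Ionix's profit: π_I = (383 - Q)q_I - (16q_I). Setting ∂π_I/∂q_I = 0: 367 - 2q_I - (q_H) = 0.
Helios's profit: π_H = (383 - Q)q_H - (72q_H). Setting ∂π_H/∂q_H = 0: 311 - 2q_H - (q_I) = 0.
Best responses: q_I = (367 - q_H)/2, q_H = (311 - q_I)/2.
Solving the pair: q_I = 141, q_H = 85.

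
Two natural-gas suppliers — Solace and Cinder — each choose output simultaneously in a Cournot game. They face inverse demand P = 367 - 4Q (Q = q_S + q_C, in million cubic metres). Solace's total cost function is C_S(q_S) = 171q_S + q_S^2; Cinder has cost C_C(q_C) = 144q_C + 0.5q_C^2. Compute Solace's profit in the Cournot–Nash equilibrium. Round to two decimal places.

694.29

Solace's profit: π_S = (367 - 4Q)q_S - (171q_S + q_S²). Setting ∂π_S/∂q_S = 0: 196 - 10q_S - 4(q_C) = 0.
Cinder's first-order condition: 223 - 9q_C - 4(q_S) = 0.
Rearranging gives the reaction functions q_S = (196 - 4q_C)/10 and q_C = (223 - 4q_S)/9.
Solving the pair: q_S = 436/37, q_C = 723/37.
Price P = 367 - 4·(1159/37) = 241.7027.
Solace's profit: 241.7027·(436/37) - 171·(436/37) - (436/37)² = 694.2878.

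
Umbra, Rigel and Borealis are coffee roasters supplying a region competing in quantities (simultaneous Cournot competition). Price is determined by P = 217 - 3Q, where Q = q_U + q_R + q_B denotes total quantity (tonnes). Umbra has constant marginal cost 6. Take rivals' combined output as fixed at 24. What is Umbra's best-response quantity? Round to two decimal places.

With rivals' combined output fixed at 24, Umbra's profit is π_U = (217 - 3·24 - 3q_U)q_U - (6q_U) = (145 - 3q_U)q_U - (6q_U).
∂π_U/∂q_U = 139 - 6q_U = 0, so q_U = 139/6.

23.17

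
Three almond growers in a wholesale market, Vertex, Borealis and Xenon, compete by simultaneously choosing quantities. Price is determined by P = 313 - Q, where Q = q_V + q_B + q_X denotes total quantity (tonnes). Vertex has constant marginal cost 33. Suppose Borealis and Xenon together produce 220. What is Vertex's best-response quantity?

30

With rivals' combined output fixed at 220, Vertex's profit is π_V = (313 - 220 - q_V)q_V - (33q_V) = (93 - q_V)q_V - (33q_V).
∂π_V/∂q_V = 60 - 2q_V = 0, so q_V = 30.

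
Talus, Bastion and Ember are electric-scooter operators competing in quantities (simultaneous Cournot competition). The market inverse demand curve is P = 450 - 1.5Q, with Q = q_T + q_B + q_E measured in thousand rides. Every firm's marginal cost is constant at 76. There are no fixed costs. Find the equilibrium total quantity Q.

Each firm earns π_i = (450 - 1.5Q)q_i - 76q_i.
Setting ∂π_i/∂q_i = 0 with rivals' quantities fixed: 374 - 3q_i - (3/2)·Σ_{j≠i} q_j = 0.
With identical firms every q_j equals q_i, so Σ_{j≠i} q_j = 2q_i and 374 = 6q_i, giving q_i = 187/3.
Total output Q = 187/3 + 187/3 + 187/3 = 187.

187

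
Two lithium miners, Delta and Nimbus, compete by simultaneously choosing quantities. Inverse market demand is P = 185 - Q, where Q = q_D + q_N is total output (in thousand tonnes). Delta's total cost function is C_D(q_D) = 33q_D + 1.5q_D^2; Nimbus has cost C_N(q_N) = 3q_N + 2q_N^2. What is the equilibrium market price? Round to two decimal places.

Delta's profit: π_D = (185 - Q)q_D - (33q_D + (3/2)q_D²). Setting ∂π_D/∂q_D = 0: 152 - 5q_D - (q_N) = 0.
Nimbus's profit: π_N = (185 - Q)q_N - (3q_N + 2q_N²). Setting ∂π_N/∂q_N = 0: 182 - 6q_N - (q_D) = 0.
Rearranging gives the reaction functions q_D = (152 - q_N)/5 and q_N = (182 - q_D)/6.
Substituting one into the other gives q_D = 730/29 and q_N = 758/29.
Total output Q = 1488/29, so price P = 185 - 1488/29 = 133.6897.

133.69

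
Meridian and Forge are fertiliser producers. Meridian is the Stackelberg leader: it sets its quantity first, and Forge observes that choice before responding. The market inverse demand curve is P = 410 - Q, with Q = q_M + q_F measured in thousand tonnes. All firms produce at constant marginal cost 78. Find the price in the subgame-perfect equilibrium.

161

Solve by backward induction. Given q_M, the follower Forge maximises π_F = (410 - q_M - q_F)q_F - 78q_F.
Setting the follower's marginal profit to zero, 332 - q_M - 2q_F = 0, i.e. q_F = (332 - q_M)/2.
The leader anticipates this reaction. Substituting into P = 410 - Q gives P = 244 - (1/2)q_M, so π_M = (244 - (1/2)q_M)q_M - 78q_M.
Maximising: ∂π_M/∂q_M = 166 - q_M = 0, giving q_M = 166.
Then q_F = (332 - 166)/2 = 83.
Total output Q = 249, so price P = 410 - 249 = 161.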